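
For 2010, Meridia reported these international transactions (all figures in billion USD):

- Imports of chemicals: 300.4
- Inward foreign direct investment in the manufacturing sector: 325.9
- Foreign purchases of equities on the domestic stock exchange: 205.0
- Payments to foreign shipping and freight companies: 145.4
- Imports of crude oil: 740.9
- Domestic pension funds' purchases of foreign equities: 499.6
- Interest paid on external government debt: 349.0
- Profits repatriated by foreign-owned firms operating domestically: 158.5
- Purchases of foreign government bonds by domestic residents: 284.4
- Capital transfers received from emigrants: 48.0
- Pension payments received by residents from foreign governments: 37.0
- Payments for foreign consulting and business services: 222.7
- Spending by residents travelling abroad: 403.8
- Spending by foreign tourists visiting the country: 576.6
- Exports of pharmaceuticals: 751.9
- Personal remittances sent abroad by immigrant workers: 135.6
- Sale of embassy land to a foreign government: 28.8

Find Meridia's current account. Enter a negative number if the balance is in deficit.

Goods: -740.9 + 751.9 - 300.4 = -289.4
Services: -145.4 + 576.6 - 403.8 - 222.7 = -195.3
Primary income: -158.5 - 349.0 = -507.5
Secondary income: -135.6 + 37.0 = -98.6
Current account = (-289.4) + (-195.3) + (-507.5) + (-98.6) = -1090.8
(Excluded from the current account — financial account: inward foreign direct investment in the manufacturing sector 325.9, foreign purchases of equities on the domestic stock exchange 205.0, domestic pension funds' purchases of foreign equities 499.6, purchases of foreign government bonds by domestic residents 284.4; capital account: capital transfers received from emigrants 48.0, sale of embassy land to a foreign government 28.8.)

-1090.8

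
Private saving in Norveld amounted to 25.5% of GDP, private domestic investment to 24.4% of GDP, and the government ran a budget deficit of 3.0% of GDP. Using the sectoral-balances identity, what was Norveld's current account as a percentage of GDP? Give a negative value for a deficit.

-1.9

By the sectoral-balances identity, CA = (S_private - I) + (T - G).
Private balance = 25.5 - 24.4 = 1.1
Government balance (T - G) = -3.0
CA = 1.1 + (-3.0) = -1.9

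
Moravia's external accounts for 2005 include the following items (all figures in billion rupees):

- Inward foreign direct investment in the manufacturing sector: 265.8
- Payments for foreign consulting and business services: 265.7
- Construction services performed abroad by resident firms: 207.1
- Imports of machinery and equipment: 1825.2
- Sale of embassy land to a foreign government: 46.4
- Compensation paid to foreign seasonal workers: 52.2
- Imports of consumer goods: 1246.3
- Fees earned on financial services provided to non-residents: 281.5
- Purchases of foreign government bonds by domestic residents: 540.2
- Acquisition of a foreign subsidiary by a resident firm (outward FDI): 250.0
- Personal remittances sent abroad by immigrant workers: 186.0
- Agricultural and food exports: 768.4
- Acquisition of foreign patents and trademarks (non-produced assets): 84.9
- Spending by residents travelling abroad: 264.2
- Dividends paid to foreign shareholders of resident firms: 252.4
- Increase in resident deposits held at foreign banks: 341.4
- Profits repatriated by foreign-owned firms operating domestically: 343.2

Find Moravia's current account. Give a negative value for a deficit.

Goods: -1246.3 - 1825.2 + 768.4 = -2303.1
Services: 281.5 - 264.2 - 265.7 + 207.1 = -41.3
Primary income: -252.4 - 52.2 - 343.2 = -647.8
Secondary income: -186.0
Current account = (-2303.1) + (-41.3) + (-647.8) + (-186.0) = -3178.2
(Excluded from the current account — financial account: inward foreign direct investment in the manufacturing sector 265.8, purchases of foreign government bonds by domestic residents 540.2, acquisition of a foreign subsidiary by a resident firm (outward FDI) 250.0, increase in resident deposits held at foreign banks 341.4; capital account: sale of embassy land to a foreign government 46.4, acquisition of foreign patents and trademarks (non-produced assets) 84.9.)

-3178.2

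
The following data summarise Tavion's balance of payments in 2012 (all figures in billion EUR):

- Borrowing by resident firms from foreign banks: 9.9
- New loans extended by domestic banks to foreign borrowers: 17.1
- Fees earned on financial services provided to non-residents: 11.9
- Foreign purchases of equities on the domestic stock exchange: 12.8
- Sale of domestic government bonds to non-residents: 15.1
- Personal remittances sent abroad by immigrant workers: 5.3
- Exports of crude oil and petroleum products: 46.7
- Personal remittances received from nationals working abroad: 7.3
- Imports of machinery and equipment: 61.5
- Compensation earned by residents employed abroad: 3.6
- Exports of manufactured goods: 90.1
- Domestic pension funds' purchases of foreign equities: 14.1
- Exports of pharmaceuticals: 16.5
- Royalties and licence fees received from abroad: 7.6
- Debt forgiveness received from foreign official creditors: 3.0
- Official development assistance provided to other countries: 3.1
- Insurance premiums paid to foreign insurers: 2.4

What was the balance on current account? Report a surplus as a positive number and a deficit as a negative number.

Goods: -61.5 + 16.5 + 90.1 + 46.7 = 91.8
Services: 11.9 + 7.6 - 2.4 = 17.1
Primary income: 3.6
Secondary income: 7.3 - 5.3 - 3.1 = -1.1
Current account = 91.8 + 17.1 + 3.6 + (-1.1) = 111.4
(Excluded from the current account — financial account: borrowing by resident firms from foreign banks 9.9, new loans extended by domestic banks to foreign borrowers 17.1, foreign purchases of equities on the domestic stock exchange 12.8, sale of domestic government bonds to non-residents 15.1, domestic pension funds' purchases of foreign equities 14.1; capital account: debt forgiveness received from foreign official creditors 3.0.)

111.4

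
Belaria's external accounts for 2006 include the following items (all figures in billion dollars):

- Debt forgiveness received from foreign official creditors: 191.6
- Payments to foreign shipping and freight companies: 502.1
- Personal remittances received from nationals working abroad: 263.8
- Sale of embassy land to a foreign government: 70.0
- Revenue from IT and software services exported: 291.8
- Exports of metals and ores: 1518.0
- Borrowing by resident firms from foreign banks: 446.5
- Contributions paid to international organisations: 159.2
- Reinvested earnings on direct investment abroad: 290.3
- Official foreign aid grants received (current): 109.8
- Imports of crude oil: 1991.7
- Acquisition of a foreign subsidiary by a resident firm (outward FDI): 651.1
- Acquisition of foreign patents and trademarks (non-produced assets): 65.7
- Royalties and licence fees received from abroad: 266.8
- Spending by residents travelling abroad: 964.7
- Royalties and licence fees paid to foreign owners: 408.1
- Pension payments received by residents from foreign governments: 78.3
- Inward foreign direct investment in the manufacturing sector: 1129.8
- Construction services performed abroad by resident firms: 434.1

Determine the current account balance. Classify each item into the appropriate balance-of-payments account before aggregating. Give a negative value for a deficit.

-772.9

Goods: 1518.0 - 1991.7 = -473.7
Services: 434.1 - 964.7 - 408.1 - 502.1 + 291.8 + 266.8 = -882.2
Primary income: 290.3
Secondary income: 78.3 + 109.8 - 159.2 + 263.8 = 292.7
Current account = (-473.7) + (-882.2) + 290.3 + 292.7 = -772.9
(Excluded from the current account — capital account: debt forgiveness received from foreign official creditors 191.6, sale of embassy land to a foreign government 70.0, acquisition of foreign patents and trademarks (non-produced assets) 65.7; financial account: borrowing by resident firms from foreign banks 446.5, acquisition of a foreign subsidiary by a resident firm (outward FDI) 651.1, inward foreign direct investment in the manufacturing sector 1129.8.)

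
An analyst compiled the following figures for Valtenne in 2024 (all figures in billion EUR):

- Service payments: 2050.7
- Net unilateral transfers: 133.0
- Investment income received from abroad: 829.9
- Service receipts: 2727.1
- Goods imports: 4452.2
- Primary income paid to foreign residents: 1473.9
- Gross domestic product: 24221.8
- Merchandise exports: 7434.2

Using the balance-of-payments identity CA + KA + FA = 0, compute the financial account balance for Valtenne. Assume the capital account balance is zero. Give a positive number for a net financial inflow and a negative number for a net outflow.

Goods balance = 7434.2 - 4452.2 = 2982.0
Services balance = 2727.1 - 2050.7 = 676.4
Trade balance (goods + services) = 2982.0 + 676.4 = 3658.4
Net primary income = 829.9 - 1473.9 = -644.0
Net secondary income = 133.0
Current account = 3658.4 + (-644.0) + 133.0 = 3147.4
Financial account = -(3147.4) = -3147.4

-3147.4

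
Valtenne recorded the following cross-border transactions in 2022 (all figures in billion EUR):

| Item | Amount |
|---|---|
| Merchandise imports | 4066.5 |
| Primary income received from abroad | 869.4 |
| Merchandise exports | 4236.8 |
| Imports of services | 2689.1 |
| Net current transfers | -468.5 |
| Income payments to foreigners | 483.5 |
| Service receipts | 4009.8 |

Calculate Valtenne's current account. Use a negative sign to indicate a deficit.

1408.4

Goods balance = 4236.8 - 4066.5 = 170.3
Services balance = 4009.8 - 2689.1 = 1320.7
Trade balance (goods + services) = 170.3 + 1320.7 = 1491.0
Net primary income = 869.4 - 483.5 = 385.9
Net secondary income = -468.5
Current account = 1491.0 + 385.9 + (-468.5) = 1408.4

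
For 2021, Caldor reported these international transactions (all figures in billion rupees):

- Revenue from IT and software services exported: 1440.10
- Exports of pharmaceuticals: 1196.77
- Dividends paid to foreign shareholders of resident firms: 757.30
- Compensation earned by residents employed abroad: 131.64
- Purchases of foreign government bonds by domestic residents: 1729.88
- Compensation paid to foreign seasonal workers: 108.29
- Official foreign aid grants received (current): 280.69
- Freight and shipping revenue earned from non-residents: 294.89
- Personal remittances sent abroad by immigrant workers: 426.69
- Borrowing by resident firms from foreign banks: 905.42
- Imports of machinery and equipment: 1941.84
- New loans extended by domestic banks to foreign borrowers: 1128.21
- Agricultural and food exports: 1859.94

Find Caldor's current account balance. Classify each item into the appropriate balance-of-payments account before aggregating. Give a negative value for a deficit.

1969.91

Goods: 1196.77 - 1941.84 + 1859.94 = 1114.87
Services: 294.89 + 1440.10 = 1734.99
Primary income: -757.30 + 131.64 - 108.29 = -733.95
Secondary income: -426.69 + 280.69 = -146.00
Current account = 1114.87 + 1734.99 + (-733.95) + (-146.00) = 1969.91
(Excluded from the current account — financial account: purchases of foreign government bonds by domestic residents 1729.88, borrowing by resident firms from foreign banks 905.42, new loans extended by domestic banks to foreign borrowers 1128.21.)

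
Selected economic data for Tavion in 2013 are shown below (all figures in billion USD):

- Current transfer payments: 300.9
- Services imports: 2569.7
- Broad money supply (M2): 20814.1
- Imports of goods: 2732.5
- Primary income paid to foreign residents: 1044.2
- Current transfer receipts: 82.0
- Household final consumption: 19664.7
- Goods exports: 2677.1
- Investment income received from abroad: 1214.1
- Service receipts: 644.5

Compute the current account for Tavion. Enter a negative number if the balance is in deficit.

-2029.6

Goods balance = 2677.1 - 2732.5 = -55.4
Services balance = 644.5 - 2569.7 = -1925.2
Trade balance (goods + services) = -55.4 + (-1925.2) = -1980.6
Net primary income = 1214.1 - 1044.2 = 169.9
Net secondary income = 82.0 - 300.9 = -218.9
Current account = -1980.6 + 169.9 + (-218.9) = -2029.6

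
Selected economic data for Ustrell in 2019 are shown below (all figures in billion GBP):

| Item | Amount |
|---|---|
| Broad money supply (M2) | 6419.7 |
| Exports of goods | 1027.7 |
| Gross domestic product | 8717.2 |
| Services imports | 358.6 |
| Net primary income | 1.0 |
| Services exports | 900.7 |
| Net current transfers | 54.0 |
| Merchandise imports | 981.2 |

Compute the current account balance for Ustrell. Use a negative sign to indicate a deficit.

643.6

Goods balance = 1027.7 - 981.2 = 46.5
Services balance = 900.7 - 358.6 = 542.1
Trade balance (goods + services) = 46.5 + 542.1 = 588.6
Net primary income = 1.0
Net secondary income = 54.0
Current account = 588.6 + 1.0 + 54.0 = 643.6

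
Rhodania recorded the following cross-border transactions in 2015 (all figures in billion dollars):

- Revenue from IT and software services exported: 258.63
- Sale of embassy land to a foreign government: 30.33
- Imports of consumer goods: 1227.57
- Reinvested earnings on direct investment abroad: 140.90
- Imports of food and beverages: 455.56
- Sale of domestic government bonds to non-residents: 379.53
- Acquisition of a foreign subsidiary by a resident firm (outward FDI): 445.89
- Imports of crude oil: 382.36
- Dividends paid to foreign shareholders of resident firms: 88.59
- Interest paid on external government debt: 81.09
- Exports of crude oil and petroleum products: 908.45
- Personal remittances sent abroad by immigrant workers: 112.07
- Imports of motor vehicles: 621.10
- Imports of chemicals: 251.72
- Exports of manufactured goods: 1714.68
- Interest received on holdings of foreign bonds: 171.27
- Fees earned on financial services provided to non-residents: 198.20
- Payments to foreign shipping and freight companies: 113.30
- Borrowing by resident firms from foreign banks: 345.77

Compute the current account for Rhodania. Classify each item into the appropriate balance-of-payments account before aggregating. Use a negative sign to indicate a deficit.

Goods: -621.10 - 455.56 - 1227.57 - 251.72 + 908.45 - 382.36 + 1714.68 = -315.18
Services: 198.20 + 258.63 - 113.30 = 343.53
Primary income: 171.27 + 140.90 - 81.09 - 88.59 = 142.49
Secondary income: -112.07
Current account = (-315.18) + 343.53 + 142.49 + (-112.07) = 58.77
(Excluded from the current account — capital account: sale of embassy land to a foreign government 30.33; financial account: sale of domestic government bonds to non-residents 379.53, acquisition of a foreign subsidiary by a resident firm (outward FDI) 445.89, borrowing by resident firms from foreign banks 345.77.)

58.77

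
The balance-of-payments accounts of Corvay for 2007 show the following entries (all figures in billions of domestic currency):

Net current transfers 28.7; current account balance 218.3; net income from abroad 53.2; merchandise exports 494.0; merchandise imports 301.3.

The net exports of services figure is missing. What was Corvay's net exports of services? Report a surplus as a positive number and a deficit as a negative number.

Current account = goods balance + services balance + net primary income + net secondary income
Sum of the known components = 274.6
Net exports of services = CA - (known components) = 218.3 - 274.6 = -56.3

-56.3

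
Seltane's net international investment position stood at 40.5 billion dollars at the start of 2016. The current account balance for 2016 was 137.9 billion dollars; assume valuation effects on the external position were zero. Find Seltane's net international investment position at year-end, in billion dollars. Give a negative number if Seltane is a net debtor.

With no valuation effects, change in NIIP = current account = 137.9
End-of-year NIIP = 40.5 + 137.9 = 178.4

178.4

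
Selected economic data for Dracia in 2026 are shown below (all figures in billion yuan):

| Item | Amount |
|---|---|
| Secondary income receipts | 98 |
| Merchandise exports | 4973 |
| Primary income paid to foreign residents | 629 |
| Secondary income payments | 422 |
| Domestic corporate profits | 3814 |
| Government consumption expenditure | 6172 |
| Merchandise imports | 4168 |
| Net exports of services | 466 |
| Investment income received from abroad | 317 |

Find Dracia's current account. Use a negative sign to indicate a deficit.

Goods balance = 4973 - 4168 = 805
Services balance = 466
Trade balance (goods + services) = 805 + 466 = 1271
Net primary income = 317 - 629 = -312
Net secondary income = 98 - 422 = -324
Current account = 1271 + (-312) + (-324) = 635

635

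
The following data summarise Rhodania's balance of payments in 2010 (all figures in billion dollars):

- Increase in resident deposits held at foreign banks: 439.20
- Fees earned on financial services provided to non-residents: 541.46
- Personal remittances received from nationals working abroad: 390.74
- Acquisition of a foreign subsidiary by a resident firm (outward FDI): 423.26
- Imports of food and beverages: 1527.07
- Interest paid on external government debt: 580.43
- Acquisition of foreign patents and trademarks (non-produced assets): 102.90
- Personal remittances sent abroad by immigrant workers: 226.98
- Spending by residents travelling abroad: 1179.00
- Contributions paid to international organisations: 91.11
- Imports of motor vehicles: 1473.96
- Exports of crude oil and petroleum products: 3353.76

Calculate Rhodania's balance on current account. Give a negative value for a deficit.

Goods: -1527.07 - 1473.96 + 3353.76 = 352.73
Services: 541.46 - 1179.00 = -637.54
Primary income: -580.43
Secondary income: 390.74 - 91.11 - 226.98 = 72.65
Current account = 352.73 + (-637.54) + (-580.43) + 72.65 = -792.59
(Excluded from the current account — financial account: increase in resident deposits held at foreign banks 439.20, acquisition of a foreign subsidiary by a resident firm (outward FDI) 423.26; capital account: acquisition of foreign patents and trademarks (non-produced assets) 102.90.)

-792.59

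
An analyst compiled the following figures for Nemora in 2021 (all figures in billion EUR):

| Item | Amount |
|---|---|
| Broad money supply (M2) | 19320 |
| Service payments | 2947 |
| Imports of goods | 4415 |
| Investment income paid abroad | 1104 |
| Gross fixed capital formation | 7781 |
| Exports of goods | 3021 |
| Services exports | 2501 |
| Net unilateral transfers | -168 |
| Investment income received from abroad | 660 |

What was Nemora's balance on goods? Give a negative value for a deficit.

-1394

Goods balance = 3021 - 4415 = -1394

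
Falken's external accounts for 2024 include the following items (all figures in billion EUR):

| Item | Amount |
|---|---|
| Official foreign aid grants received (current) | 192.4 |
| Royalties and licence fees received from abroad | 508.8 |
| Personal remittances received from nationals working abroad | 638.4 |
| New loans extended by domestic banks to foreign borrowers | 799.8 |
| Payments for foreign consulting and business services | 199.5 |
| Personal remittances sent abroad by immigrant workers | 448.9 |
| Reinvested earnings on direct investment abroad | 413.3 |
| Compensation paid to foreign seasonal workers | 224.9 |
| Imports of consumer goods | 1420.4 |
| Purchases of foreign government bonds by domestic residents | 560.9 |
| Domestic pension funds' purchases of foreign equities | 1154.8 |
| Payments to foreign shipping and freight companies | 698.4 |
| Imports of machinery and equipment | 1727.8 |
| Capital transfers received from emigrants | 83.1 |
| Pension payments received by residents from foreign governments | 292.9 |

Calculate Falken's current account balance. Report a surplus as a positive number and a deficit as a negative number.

-2674.1

Goods: -1420.4 - 1727.8 = -3148.2
Services: -199.5 + 508.8 - 698.4 = -389.1
Primary income: -224.9 + 413.3 = 188.4
Secondary income: 192.4 - 448.9 + 292.9 + 638.4 = 674.8
Current account = (-3148.2) + (-389.1) + 188.4 + 674.8 = -2674.1
(Excluded from the current account — financial account: new loans extended by domestic banks to foreign borrowers 799.8, purchases of foreign government bonds by domestic residents 560.9, domestic pension funds' purchases of foreign equities 1154.8; capital account: capital transfers received from emigrants 83.1.)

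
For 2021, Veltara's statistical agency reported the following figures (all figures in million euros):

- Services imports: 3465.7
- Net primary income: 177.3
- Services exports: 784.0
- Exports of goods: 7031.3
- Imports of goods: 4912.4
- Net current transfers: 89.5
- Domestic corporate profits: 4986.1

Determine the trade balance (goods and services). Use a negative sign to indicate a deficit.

-562.8

Goods balance = 7031.3 - 4912.4 = 2118.9
Services balance = 784.0 - 3465.7 = -2681.7
Trade balance (goods + services) = 2118.9 + (-2681.7) = -562.8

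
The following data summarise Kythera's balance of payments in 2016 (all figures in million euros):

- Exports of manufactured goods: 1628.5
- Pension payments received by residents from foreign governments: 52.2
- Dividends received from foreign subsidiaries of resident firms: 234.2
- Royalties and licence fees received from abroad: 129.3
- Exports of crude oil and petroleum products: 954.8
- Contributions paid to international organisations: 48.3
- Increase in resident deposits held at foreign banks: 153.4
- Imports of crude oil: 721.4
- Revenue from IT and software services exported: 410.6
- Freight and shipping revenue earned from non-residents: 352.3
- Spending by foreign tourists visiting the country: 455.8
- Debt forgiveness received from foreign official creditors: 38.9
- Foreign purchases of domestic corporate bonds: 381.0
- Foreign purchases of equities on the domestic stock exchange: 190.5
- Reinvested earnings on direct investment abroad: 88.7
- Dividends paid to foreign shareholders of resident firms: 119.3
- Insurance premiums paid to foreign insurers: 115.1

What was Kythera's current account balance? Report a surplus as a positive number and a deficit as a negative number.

Goods: -721.4 + 1628.5 + 954.8 = 1861.9
Services: 455.8 + 410.6 - 115.1 + 352.3 + 129.3 = 1232.9
Primary income: 234.2 - 119.3 + 88.7 = 203.6
Secondary income: -48.3 + 52.2 = 3.9
Current account = 1861.9 + 1232.9 + 203.6 + 3.9 = 3302.3
(Excluded from the current account — financial account: increase in resident deposits held at foreign banks 153.4, foreign purchases of domestic corporate bonds 381.0, foreign purchases of equities on the domestic stock exchange 190.5; capital account: debt forgiveness received from foreign official creditors 38.9.)

3302.3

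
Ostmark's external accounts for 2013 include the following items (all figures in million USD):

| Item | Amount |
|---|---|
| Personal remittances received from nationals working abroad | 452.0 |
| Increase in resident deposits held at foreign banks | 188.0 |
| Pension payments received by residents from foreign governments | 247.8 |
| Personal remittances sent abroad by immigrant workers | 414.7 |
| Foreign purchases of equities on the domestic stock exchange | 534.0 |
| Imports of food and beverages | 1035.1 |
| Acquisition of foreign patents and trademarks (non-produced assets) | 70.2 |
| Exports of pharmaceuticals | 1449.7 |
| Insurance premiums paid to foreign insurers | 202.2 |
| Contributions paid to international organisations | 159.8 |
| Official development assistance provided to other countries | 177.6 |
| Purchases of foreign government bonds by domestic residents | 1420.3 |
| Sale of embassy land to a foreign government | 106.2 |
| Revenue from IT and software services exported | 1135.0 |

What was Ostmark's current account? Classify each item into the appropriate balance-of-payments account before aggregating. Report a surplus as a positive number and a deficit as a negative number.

Goods: 1449.7 - 1035.1 = 414.6
Services: 1135.0 - 202.2 = 932.8
Secondary income: 452.0 + 247.8 - 159.8 - 414.7 - 177.6 = -52.3
Current account = 414.6 + 932.8 + (-52.3) = 1295.1
(Excluded from the current account — financial account: increase in resident deposits held at foreign banks 188.0, foreign purchases of equities on the domestic stock exchange 534.0, purchases of foreign government bonds by domestic residents 1420.3; capital account: acquisition of foreign patents and trademarks (non-produced assets) 70.2, sale of embassy land to a foreign government 106.2.)

1295.1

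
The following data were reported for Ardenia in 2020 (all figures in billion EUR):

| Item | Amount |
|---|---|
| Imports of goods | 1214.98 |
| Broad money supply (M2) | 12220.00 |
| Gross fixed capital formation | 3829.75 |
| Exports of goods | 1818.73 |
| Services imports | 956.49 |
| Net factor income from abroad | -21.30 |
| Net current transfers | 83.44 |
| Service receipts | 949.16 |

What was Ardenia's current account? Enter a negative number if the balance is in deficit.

Goods balance = 1818.73 - 1214.98 = 603.75
Services balance = 949.16 - 956.49 = -7.33
Trade balance (goods + services) = 603.75 + (-7.33) = 596.42
Net primary income = -21.30
Net secondary income = 83.44
Current account = 596.42 + (-21.30) + 83.44 = 658.56

658.56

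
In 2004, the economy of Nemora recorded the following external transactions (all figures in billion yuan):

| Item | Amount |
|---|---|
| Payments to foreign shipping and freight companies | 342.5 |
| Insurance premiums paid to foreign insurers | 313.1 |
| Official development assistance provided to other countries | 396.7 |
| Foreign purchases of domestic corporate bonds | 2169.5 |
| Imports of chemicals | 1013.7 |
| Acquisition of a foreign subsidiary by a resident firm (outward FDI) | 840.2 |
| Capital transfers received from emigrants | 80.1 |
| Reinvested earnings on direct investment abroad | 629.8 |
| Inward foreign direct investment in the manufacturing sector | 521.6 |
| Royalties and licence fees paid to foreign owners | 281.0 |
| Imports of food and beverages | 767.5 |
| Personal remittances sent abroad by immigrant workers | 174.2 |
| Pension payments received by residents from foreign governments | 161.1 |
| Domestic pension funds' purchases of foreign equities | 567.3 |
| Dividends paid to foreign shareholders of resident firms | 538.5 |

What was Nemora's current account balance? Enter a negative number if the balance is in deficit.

-3036.3

Goods: -767.5 - 1013.7 = -1781.2
Services: -281.0 - 342.5 - 313.1 = -936.6
Primary income: -538.5 + 629.8 = 91.3
Secondary income: -174.2 - 396.7 + 161.1 = -409.8
Current account = (-1781.2) + (-936.6) + 91.3 + (-409.8) = -3036.3
(Excluded from the current account — financial account: foreign purchases of domestic corporate bonds 2169.5, acquisition of a foreign subsidiary by a resident firm (outward FDI) 840.2, inward foreign direct investment in the manufacturing sector 521.6, domestic pension funds' purchases of foreign equities 567.3; capital account: capital transfers received from emigrants 80.1.)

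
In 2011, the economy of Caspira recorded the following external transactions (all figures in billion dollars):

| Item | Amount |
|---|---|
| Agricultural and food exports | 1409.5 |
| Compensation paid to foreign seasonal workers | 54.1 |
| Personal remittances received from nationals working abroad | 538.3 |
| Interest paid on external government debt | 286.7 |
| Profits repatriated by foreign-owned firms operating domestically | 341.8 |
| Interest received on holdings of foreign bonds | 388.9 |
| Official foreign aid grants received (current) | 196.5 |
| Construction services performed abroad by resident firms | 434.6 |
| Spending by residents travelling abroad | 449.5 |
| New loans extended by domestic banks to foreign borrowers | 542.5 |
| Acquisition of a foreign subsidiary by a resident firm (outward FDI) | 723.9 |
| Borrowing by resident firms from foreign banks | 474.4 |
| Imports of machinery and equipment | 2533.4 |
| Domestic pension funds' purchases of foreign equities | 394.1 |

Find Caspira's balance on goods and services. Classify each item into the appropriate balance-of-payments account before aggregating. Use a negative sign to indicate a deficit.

-1138.8

Goods: 1409.5 - 2533.4 = -1123.9
Services: 434.6 - 449.5 = -14.9
Trade balance = -1123.9 + (-14.9) = -1138.8
(Excluded from the trade balance — primary income: compensation paid to foreign seasonal workers 54.1, interest paid on external government debt 286.7, profits repatriated by foreign-owned firms operating domestically 341.8, interest received on holdings of foreign bonds 388.9; secondary income: personal remittances received from nationals working abroad 538.3, official foreign aid grants received (current) 196.5; financial account: new loans extended by domestic banks to foreign borrowers 542.5, acquisition of a foreign subsidiary by a resident firm (outward FDI) 723.9, borrowing by resident firms from foreign banks 474.4, domestic pension funds' purchases of foreign equities 394.1.)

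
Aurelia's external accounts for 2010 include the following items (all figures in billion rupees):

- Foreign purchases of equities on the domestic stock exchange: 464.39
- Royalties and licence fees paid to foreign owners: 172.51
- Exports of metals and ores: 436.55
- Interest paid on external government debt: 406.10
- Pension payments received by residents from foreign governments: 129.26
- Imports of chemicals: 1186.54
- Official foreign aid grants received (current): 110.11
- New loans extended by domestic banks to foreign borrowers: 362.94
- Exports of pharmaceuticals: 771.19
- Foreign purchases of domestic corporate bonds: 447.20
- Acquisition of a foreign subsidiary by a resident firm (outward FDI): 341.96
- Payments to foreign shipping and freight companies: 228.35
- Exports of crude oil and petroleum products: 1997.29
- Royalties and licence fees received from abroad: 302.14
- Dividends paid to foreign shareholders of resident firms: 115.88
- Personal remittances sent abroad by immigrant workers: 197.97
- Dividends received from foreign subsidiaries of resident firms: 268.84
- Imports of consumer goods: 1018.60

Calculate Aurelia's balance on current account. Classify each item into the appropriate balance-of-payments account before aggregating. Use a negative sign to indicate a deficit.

689.43

Goods: 436.55 - 1018.60 - 1186.54 + 1997.29 + 771.19 = 999.89
Services: -172.51 - 228.35 + 302.14 = -98.72
Primary income: -115.88 - 406.10 + 268.84 = -253.14
Secondary income: -197.97 + 110.11 + 129.26 = 41.40
Current account = 999.89 + (-98.72) + (-253.14) + 41.40 = 689.43
(Excluded from the current account — financial account: foreign purchases of equities on the domestic stock exchange 464.39, new loans extended by domestic banks to foreign borrowers 362.94, foreign purchases of domestic corporate bonds 447.20, acquisition of a foreign subsidiary by a resident firm (outward FDI) 341.96.)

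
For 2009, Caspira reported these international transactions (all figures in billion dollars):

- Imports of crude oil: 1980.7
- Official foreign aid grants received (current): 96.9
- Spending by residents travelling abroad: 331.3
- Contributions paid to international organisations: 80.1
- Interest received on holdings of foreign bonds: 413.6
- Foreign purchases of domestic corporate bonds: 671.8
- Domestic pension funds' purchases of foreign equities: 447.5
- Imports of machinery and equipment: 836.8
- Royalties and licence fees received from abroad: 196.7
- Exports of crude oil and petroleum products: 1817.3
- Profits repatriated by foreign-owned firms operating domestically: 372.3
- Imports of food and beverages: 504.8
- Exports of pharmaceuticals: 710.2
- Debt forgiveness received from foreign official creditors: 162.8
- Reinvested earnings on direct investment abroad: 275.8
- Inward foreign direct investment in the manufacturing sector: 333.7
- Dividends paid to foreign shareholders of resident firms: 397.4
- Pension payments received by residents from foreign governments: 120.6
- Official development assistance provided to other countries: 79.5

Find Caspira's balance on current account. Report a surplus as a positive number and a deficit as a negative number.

-951.8

Goods: -1980.7 + 1817.3 - 504.8 + 710.2 - 836.8 = -794.8
Services: 196.7 - 331.3 = -134.6
Primary income: 413.6 - 397.4 + 275.8 - 372.3 = -80.3
Secondary income: -80.1 + 96.9 - 79.5 + 120.6 = 57.9
Current account = (-794.8) + (-134.6) + (-80.3) + 57.9 = -951.8
(Excluded from the current account — financial account: foreign purchases of domestic corporate bonds 671.8, domestic pension funds' purchases of foreign equities 447.5, inward foreign direct investment in the manufacturing sector 333.7; capital account: debt forgiveness received from foreign official creditors 162.8.)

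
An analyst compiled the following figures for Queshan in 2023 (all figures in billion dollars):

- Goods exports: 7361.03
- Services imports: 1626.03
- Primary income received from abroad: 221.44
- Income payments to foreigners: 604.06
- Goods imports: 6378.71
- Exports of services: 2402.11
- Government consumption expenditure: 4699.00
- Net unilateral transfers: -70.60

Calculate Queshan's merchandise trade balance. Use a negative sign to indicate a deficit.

Goods balance = 7361.03 - 6378.71 = 982.32

982.32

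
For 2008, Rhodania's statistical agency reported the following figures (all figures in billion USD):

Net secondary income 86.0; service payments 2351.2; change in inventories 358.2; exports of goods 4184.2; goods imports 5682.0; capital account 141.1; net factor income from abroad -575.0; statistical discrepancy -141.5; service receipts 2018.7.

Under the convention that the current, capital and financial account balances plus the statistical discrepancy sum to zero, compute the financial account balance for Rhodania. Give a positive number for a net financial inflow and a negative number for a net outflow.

Goods balance = 4184.2 - 5682.0 = -1497.8
Services balance = 2018.7 - 2351.2 = -332.5
Trade balance (goods + services) = -1497.8 + (-332.5) = -1830.3
Net primary income = -575.0
Net secondary income = 86.0
Current account = -1830.3 + (-575.0) + 86.0 = -2319.3
Financial account = -(-2319.3 + 141.1 + (-141.5)) = 2319.7

2319.7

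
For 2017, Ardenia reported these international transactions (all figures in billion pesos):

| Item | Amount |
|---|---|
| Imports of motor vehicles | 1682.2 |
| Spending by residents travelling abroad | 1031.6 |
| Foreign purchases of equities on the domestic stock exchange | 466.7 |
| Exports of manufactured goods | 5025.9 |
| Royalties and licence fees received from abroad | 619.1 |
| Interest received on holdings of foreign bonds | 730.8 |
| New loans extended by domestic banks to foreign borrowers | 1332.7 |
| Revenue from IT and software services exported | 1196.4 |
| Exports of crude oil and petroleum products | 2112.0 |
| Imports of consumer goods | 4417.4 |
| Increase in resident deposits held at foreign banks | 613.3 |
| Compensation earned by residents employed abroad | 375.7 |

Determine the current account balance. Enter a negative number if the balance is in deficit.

2928.7

Goods: -1682.2 + 5025.9 + 2112.0 - 4417.4 = 1038.3
Services: 1196.4 + 619.1 - 1031.6 = 783.9
Primary income: 730.8 + 375.7 = 1106.5
Current account = 1038.3 + 783.9 + 1106.5 = 2928.7
(Excluded from the current account — financial account: foreign purchases of equities on the domestic stock exchange 466.7, new loans extended by domestic banks to foreign borrowers 1332.7, increase in resident deposits held at foreign banks 613.3.)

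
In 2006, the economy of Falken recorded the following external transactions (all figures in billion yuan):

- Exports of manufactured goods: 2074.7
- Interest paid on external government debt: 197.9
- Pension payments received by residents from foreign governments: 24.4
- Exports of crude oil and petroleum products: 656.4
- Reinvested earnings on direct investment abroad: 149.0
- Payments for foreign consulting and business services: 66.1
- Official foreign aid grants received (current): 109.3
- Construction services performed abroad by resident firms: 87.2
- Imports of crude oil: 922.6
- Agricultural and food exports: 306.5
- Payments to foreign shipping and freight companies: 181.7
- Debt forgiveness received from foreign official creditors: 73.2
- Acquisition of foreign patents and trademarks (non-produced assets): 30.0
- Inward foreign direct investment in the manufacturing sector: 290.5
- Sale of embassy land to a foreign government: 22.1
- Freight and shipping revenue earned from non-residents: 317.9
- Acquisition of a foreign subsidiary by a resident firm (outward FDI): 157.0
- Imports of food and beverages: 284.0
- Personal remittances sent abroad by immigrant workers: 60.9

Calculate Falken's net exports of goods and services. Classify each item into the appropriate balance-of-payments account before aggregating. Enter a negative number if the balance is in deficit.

Goods: 2074.7 - 284.0 + 306.5 + 656.4 - 922.6 = 1831.0
Services: 317.9 - 66.1 + 87.2 - 181.7 = 157.3
Trade balance = 1831.0 + 157.3 = 1988.3
(Excluded from the trade balance — primary income: interest paid on external government debt 197.9, reinvested earnings on direct investment abroad 149.0; secondary income: pension payments received by residents from foreign governments 24.4, official foreign aid grants received (current) 109.3, personal remittances sent abroad by immigrant workers 60.9; capital account: debt forgiveness received from foreign official creditors 73.2, acquisition of foreign patents and trademarks (non-produced assets) 30.0, sale of embassy land to a foreign government 22.1; financial account: inward foreign direct investment in the manufacturing sector 290.5, acquisition of a foreign subsidiary by a resident firm (outward FDI) 157.0.)

1988.3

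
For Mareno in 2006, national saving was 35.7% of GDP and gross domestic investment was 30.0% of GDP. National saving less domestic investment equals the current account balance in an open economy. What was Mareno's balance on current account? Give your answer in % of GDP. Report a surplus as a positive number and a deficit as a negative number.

CA = S - I = 35.7 - 30.0 = 5.7

5.7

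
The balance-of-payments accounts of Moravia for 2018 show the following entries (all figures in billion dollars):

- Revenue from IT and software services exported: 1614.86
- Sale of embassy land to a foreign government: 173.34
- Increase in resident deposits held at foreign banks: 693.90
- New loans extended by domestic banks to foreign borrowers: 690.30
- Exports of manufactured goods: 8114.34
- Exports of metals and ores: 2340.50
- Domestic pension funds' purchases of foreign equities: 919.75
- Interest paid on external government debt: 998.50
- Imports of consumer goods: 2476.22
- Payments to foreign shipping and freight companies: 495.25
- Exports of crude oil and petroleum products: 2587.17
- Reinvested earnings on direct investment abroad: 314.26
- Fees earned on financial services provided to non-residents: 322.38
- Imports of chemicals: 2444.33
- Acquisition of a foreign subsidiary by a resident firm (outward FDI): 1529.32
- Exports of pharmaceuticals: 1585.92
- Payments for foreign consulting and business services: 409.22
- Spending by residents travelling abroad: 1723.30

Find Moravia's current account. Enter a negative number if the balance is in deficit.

Goods: 1585.92 - 2444.33 + 8114.34 + 2587.17 - 2476.22 + 2340.50 = 9707.38
Services: 322.38 - 495.25 + 1614.86 - 1723.30 - 409.22 = -690.53
Primary income: -998.50 + 314.26 = -684.24
Current account = 9707.38 + (-690.53) + (-684.24) = 8332.61
(Excluded from the current account — capital account: sale of embassy land to a foreign government 173.34; financial account: increase in resident deposits held at foreign banks 693.90, new loans extended by domestic banks to foreign borrowers 690.30, domestic pension funds' purchases of foreign equities 919.75, acquisition of a foreign subsidiary by a resident firm (outward FDI) 1529.32.)

8332.61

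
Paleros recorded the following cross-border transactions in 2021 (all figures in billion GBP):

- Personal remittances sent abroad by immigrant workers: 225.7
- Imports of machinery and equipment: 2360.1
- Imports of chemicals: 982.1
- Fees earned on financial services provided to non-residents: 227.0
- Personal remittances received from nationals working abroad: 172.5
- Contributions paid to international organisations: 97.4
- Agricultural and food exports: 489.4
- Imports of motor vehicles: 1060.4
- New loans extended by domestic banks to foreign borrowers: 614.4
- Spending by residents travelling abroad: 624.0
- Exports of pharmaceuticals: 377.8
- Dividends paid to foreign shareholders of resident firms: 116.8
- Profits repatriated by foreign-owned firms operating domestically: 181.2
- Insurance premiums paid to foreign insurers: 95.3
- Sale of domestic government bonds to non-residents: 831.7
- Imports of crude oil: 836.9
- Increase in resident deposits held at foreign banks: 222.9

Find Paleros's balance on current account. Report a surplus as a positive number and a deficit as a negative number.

-5313.2

Goods: 489.4 - 982.1 - 1060.4 - 836.9 + 377.8 - 2360.1 = -4372.3
Services: -624.0 + 227.0 - 95.3 = -492.3
Primary income: -181.2 - 116.8 = -298.0
Secondary income: -225.7 + 172.5 - 97.4 = -150.6
Current account = (-4372.3) + (-492.3) + (-298.0) + (-150.6) = -5313.2
(Excluded from the current account — financial account: new loans extended by domestic banks to foreign borrowers 614.4, sale of domestic government bonds to non-residents 831.7, increase in resident deposits held at foreign banks 222.9.)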